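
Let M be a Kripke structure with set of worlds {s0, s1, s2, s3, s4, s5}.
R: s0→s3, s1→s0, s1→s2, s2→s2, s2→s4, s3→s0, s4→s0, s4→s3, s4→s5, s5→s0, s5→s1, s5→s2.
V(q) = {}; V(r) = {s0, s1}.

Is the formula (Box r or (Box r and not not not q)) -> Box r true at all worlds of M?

Yes

Let φ = (Box r or (Box r and not not not q)) -> Box r. Evaluate φ at each world:
  s0 (successors {s3}): φ is true.
  s1 (successors {s0, s2}): φ is true.
  s2 (successors {s2, s4}): φ is true.
  s3 (successors {s0}): φ is true.
  s4 (successors {s0, s3, s5}): φ is true.
  s5 (successors {s0, s1, s2}): φ is true.
For instance, at s2:
  At s2: Box r or (Box r and not not not q) is false, Box r is false, so (Box r or (Box r and not not not q)) -> Box r is true.
    At s2: Box r is false, Box r and not not not q is false, so Box r or (Box r and not not not q) is false.
      At s2: Box r requires r at every successor {s2, s4}.
        r fails at s2, so Box r is false at s2.
      At s2: Box r is false, not not not q is true, so Box r and not not not q is false.
    At s2: Box r requires r at every successor {s2, s4}.
      r fails at s2, so Box r is false at s2.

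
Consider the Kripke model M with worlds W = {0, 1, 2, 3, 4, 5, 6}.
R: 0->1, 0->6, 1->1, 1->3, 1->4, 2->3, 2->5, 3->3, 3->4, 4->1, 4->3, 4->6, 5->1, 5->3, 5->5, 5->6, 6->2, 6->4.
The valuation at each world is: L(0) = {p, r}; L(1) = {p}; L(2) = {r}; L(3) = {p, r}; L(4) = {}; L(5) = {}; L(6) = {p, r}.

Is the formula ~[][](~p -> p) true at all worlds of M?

Yes

Recall that []ψ holds at a world iff ψ holds at every accessible world, and <>ψ holds iff ψ holds at some accessible world.
Let φ = ~[][](~p -> p). Evaluate φ at each world:
  0 (successors {1, 6}): φ is true.
  1 (successors {1, 3, 4}): φ is true.
  2 (successors {3, 5}): φ is true.
  3 (successors {3, 4}): φ is true.
  4 (successors {1, 3, 6}): φ is true.
  5 (successors {1, 3, 5, 6}): φ is true.
  6 (successors {2, 4}): φ is true.
For instance, at 3:
  At 3: [][](~p -> p) is false, so ~[][](~p -> p) is true.
    At 3: [][](~p -> p) requires [](~p -> p) at every successor {3, 4}.
      [](~p -> p) fails at 3, so [][](~p -> p) is false at 3.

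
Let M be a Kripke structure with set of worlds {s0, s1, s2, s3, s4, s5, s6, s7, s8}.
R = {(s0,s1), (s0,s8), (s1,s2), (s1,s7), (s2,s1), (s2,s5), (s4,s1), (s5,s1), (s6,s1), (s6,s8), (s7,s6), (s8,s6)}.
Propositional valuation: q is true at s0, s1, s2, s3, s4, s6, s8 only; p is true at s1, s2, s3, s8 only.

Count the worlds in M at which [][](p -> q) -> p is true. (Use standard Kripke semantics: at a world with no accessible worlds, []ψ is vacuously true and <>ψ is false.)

Let φ = [][](p -> q) -> p. Evaluate φ at each world:
  s0 (successors {s1, s8}): φ is false.
  s1 (successors {s2, s7}): φ is true.
  s2 (successors {s1, s5}): φ is true.
  s3 (successors ∅): φ is true.
  s4 (successors {s1}): φ is false.
  s5 (successors {s1}): φ is false.
  s6 (successors {s1, s8}): φ is false.
  s7 (successors {s6}): φ is false.
  s8 (successors {s6}): φ is true.
For instance, at s5:
  At s5: [][](p -> q) is true, p is false, so [][](p -> q) -> p is false.
    At s5: [][](p -> q) requires [](p -> q) at every successor {s1}.
      At s1: [](p -> q) is true.
    So [][](p -> q) is true at s5.
Satisfying worlds: {s1, s2, s3, s8}

4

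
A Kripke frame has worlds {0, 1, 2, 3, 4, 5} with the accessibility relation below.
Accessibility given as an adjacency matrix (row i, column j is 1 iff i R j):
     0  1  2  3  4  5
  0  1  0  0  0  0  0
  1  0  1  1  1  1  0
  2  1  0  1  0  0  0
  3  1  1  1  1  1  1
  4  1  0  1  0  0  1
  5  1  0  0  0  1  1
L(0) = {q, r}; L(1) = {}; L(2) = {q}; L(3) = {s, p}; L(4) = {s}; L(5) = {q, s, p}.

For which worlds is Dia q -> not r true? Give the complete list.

Let φ = Dia q -> not r. Evaluate φ at each world:
  0 (successors {0}): φ is false.
  1 (successors {1, 2, 3, 4}): φ is true.
  2 (successors {0, 2}): φ is true.
  3 (successors {0, 1, 2, 3, 4, 5}): φ is true.
  4 (successors {0, 2, 5}): φ is true.
  5 (successors {0, 4, 5}): φ is true.
For instance, at 1:
  At 1: Dia q is true, not r is true, so Dia q -> not r is true.
    At 1: Dia q requires q at some successor in {1, 2, 3, 4}.
      q holds at 2, so Dia q is true at 1.
Satisfying worlds: {1, 2, 3, 4, 5}

1, 2, 3, 4, 5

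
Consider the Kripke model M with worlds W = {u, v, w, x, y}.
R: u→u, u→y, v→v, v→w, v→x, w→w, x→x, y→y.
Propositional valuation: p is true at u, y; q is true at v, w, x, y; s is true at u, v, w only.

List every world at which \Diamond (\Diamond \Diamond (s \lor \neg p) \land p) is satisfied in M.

u

Let φ = \Diamond (\Diamond \Diamond (s \lor \neg p) \land p). Evaluate φ at each world:
  u (successors {u, y}): φ is true.
  v (successors {v, w, x}): φ is false.
  w (successors {w}): φ is false.
  x (successors {x}): φ is false.
  y (successors {y}): φ is false.
For instance, at x:
  At x: \Diamond (\Diamond \Diamond (s \lor \neg p) \land p) requires \Diamond \Diamond (s \lor \neg p) \land p at some successor in {x}.
    At x: \Diamond \Diamond (s \lor \neg p) \land p is false.
  So \Diamond (\Diamond \Diamond (s \lor \neg p) \land p) is false at x.
Satisfying worlds: {u}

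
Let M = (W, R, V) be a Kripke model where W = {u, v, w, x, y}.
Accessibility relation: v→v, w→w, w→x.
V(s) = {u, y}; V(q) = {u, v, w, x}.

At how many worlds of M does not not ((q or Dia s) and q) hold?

Recall that Dia ψ holds at a world iff ψ holds at some accessible world.
Let φ = not not ((q or Dia s) and q). Evaluate φ at each world:
  u (successors ∅): φ is true.
  v (successors {v}): φ is true.
  w (successors {w, x}): φ is true.
  x (successors ∅): φ is true.
  y (successors ∅): φ is false.
For instance, at w:
  At w: not ((q or Dia s) and q) is false, so not not ((q or Dia s) and q) is true.
    At w: (q or Dia s) and q is true, so not ((q or Dia s) and q) is false.
      At w: q or Dia s is true, q is true, so (q or Dia s) and q is true.
Satisfying worlds: {u, v, w, x}

4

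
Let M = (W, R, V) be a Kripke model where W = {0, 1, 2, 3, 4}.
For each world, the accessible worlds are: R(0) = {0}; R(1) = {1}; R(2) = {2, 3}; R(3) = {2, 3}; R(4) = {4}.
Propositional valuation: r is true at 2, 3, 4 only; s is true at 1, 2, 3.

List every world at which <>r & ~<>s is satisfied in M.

4

Let φ = <>r & ~<>s. Evaluate φ at each world:
  0 (successors {0}): φ is false.
  1 (successors {1}): φ is false.
  2 (successors {2, 3}): φ is false.
  3 (successors {2, 3}): φ is false.
  4 (successors {4}): φ is true.
For instance, at 1:
  At 1: <>r is false, ~<>s is false, so <>r & ~<>s is false.
    At 1: <>r requires r at some successor in {1}.
      At 1: r is false.
    So <>r is false at 1.
    At 1: <>s is true, so ~<>s is false.
      At 1: <>s requires s at some successor in {1}.
        s holds at 1, so <>s is true at 1.
Satisfying worlds: {4}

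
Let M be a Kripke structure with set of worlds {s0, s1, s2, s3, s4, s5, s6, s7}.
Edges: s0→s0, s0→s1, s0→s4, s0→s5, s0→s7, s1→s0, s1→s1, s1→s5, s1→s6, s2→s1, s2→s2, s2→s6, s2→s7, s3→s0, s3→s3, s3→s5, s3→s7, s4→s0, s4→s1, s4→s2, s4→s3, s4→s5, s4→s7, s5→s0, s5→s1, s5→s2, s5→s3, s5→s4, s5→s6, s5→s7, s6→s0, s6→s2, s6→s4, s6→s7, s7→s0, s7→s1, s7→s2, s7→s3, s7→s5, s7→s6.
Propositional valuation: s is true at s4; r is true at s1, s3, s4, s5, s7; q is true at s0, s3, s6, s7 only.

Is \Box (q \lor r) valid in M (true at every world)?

No

Let φ = \Box (q \lor r). Evaluate φ at each world:
  s0 (successors {s0, s1, s4, s5, s7}): φ is true.
  s1 (successors {s0, s1, s5, s6}): φ is true.
  s2 (successors {s1, s2, s6, s7}): φ is false.
  s3 (successors {s0, s3, s5, s7}): φ is true.
  s4 (successors {s0, s1, s2, s3, s5, s7}): φ is false.
  s5 (successors {s0, s1, s2, s3, s4, s6, s7}): φ is false.
  s6 (successors {s0, s2, s4, s7}): φ is false.
  s7 (successors {s0, s1, s2, s3, s5, s6}): φ is false.
Detail at s2 (counterexample):
  At s2: \Box (q \lor r) requires q \lor r at every successor {s1, s2, s6, s7}.
    q \lor r fails at s2, so \Box (q \lor r) is false at s2.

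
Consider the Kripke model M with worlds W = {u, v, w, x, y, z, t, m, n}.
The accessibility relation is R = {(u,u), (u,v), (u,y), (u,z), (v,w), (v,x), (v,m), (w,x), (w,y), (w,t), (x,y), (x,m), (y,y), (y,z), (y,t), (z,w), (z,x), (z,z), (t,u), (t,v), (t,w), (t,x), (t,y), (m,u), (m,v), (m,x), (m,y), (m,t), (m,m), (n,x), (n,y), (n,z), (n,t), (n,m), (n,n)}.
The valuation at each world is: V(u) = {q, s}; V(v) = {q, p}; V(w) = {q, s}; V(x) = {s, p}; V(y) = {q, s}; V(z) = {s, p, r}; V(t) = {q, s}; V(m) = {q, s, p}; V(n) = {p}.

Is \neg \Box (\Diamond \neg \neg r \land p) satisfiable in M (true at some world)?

Yes

Let φ = \neg \Box (\Diamond \neg \neg r \land p). Evaluate φ at each world:
  u (successors {u, v, y, z}): φ is true.
  v (successors {w, x, m}): φ is true.
  w (successors {x, y, t}): φ is true.
  x (successors {y, m}): φ is true.
  y (successors {y, z, t}): φ is true.
  z (successors {w, x, z}): φ is true.
  t (successors {u, v, w, x, y}): φ is true.
  m (successors {u, v, x, y, t, m}): φ is true.
  n (successors {x, y, z, t, m, n}): φ is true.
Detail at u (witness):
  At u: \Box (\Diamond \neg \neg r \land p) is false, so \neg \Box (\Diamond \neg \neg r \land p) is true.
    At u: \Box (\Diamond \neg \neg r \land p) requires \Diamond \neg \neg r \land p at every successor {u, v, y, z}.
      \Diamond \neg \neg r \land p fails at u, so \Box (\Diamond \neg \neg r \land p) is false at u.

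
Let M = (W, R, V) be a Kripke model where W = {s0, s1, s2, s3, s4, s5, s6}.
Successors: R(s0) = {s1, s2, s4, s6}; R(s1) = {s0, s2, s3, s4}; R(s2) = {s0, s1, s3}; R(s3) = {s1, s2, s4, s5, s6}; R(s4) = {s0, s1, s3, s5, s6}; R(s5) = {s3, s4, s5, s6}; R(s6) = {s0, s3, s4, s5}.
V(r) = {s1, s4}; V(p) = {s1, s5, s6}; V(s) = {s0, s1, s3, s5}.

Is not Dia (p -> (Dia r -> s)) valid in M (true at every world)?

Recall that Dia ψ holds at a world iff ψ holds at some accessible world.
Let φ = not Dia (p -> (Dia r -> s)). Evaluate φ at each world:
  s0 (successors {s1, s2, s4, s6}): φ is false.
  s1 (successors {s0, s2, s3, s4}): φ is false.
  s2 (successors {s0, s1, s3}): φ is false.
  s3 (successors {s1, s2, s4, s5, s6}): φ is false.
  s4 (successors {s0, s1, s3, s5, s6}): φ is false.
  s5 (successors {s3, s4, s5, s6}): φ is false.
  s6 (successors {s0, s3, s4, s5}): φ is false.
Detail at s0 (counterexample):
  At s0: Dia (p -> (Dia r -> s)) is true, so not Dia (p -> (Dia r -> s)) is false.
    At s0: Dia (p -> (Dia r -> s)) requires p -> (Dia r -> s) at some successor in {s1, s2, s4, s6}.
      p -> (Dia r -> s) holds at s1, so Dia (p -> (Dia r -> s)) is true at s0.

No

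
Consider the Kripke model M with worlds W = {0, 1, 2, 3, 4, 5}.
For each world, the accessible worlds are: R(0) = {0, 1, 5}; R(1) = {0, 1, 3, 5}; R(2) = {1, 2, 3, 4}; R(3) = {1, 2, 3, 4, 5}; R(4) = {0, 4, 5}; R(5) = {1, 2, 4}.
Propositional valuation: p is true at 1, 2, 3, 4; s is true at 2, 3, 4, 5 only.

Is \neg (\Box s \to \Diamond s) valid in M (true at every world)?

Let φ = \neg (\Box s \to \Diamond s). Evaluate φ at each world:
  0 (successors {0, 1, 5}): φ is false.
  1 (successors {0, 1, 3, 5}): φ is false.
  2 (successors {1, 2, 3, 4}): φ is false.
  3 (successors {1, 2, 3, 4, 5}): φ is false.
  4 (successors {0, 4, 5}): φ is false.
  5 (successors {1, 2, 4}): φ is false.
Detail at 0 (counterexample):
  At 0: \Box s \to \Diamond s is true, so \neg (\Box s \to \Diamond s) is false.
    At 0: \Box s is false, \Diamond s is true, so \Box s \to \Diamond s is true.
      At 0: \Box s requires s at every successor {0, 1, 5}.
        s fails at 0, so \Box s is false at 0.
      At 0: \Diamond s requires s at some successor in {0, 1, 5}.
        s holds at 5, so \Diamond s is true at 0.

No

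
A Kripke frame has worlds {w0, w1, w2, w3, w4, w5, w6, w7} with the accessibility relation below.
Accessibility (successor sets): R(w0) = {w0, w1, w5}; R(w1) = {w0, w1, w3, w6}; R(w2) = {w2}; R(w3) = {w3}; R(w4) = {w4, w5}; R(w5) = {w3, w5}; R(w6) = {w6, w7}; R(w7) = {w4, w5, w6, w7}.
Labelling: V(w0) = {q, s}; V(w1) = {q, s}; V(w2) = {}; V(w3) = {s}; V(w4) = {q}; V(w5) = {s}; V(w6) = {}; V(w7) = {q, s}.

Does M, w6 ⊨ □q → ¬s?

At w6: □q is false, ¬s is true, so □q → ¬s is true.
  At w6: □q requires q at every successor {w6, w7}.
    q fails at w6, so □q is false at w6.

Yes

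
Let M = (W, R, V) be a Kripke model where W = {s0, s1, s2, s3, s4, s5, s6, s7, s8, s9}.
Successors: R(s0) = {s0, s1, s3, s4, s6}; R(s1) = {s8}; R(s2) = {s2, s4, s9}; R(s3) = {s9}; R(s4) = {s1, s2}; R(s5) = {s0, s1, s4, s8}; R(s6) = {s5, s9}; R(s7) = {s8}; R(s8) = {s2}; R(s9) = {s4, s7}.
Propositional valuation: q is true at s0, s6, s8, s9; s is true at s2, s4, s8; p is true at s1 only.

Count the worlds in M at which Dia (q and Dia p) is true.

2

Let φ = Dia (q and Dia p). Evaluate φ at each world:
  s0 (successors {s0, s1, s3, s4, s6}): φ is true.
  s1 (successors {s8}): φ is false.
  s2 (successors {s2, s4, s9}): φ is false.
  s3 (successors {s9}): φ is false.
  s4 (successors {s1, s2}): φ is false.
  s5 (successors {s0, s1, s4, s8}): φ is true.
  s6 (successors {s5, s9}): φ is false.
  s7 (successors {s8}): φ is false.
  s8 (successors {s2}): φ is false.
  s9 (successors {s4, s7}): φ is false.
For instance, at s6:
  At s6: Dia (q and Dia p) requires q and Dia p at some successor in {s5, s9}.
    At s5: q and Dia p is false.
    At s9: q and Dia p is false.
  So Dia (q and Dia p) is false at s6.
Satisfying worlds: {s0, s5}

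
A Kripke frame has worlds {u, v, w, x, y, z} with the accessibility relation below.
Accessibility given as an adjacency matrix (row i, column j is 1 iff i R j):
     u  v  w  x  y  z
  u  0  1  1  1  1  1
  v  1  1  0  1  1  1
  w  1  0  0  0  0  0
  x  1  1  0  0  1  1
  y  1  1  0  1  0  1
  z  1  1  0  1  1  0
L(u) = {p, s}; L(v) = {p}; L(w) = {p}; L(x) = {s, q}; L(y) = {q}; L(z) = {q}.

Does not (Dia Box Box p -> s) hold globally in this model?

No

Recall that Box ψ holds at a world iff ψ holds at every accessible world, and Dia ψ holds iff ψ holds at some accessible world.
Let φ = not (Dia Box Box p -> s). Evaluate φ at each world:
  u (successors {v, w, x, y, z}): φ is false.
  v (successors {u, v, x, y, z}): φ is false.
  w (successors {u}): φ is false.
  x (successors {u, v, y, z}): φ is false.
  y (successors {u, v, x, z}): φ is false.
  z (successors {u, v, x, y}): φ is false.
Detail at u (counterexample):
  At u: Dia Box Box p -> s is true, so not (Dia Box Box p -> s) is false.
    At u: Dia Box Box p is false, s is true, so Dia Box Box p -> s is true.
      At u: Dia Box Box p requires Box Box p at some successor in {v, w, x, y, z}.
        At v: Box Box p is false.
        At w: Box Box p is false.
        At x: Box Box p is false.
        At y: Box Box p is false.
        At z: Box Box p is false.
      So Dia Box Box p is false at u.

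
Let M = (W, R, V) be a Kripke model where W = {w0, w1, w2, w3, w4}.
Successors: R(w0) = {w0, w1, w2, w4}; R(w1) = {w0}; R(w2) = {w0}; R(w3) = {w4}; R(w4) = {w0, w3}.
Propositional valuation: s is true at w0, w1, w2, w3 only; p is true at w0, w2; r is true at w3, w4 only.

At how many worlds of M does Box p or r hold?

Let φ = Box p or r. Evaluate φ at each world:
  w0 (successors {w0, w1, w2, w4}): φ is false.
  w1 (successors {w0}): φ is true.
  w2 (successors {w0}): φ is true.
  w3 (successors {w4}): φ is true.
  w4 (successors {w0, w3}): φ is true.
For instance, at w0:
  At w0: Box p is false, r is false, so Box p or r is false.
    At w0: Box p requires p at every successor {w0, w1, w2, w4}.
      p fails at w1, so Box p is false at w0.
Satisfying worlds: {w1, w2, w3, w4}

4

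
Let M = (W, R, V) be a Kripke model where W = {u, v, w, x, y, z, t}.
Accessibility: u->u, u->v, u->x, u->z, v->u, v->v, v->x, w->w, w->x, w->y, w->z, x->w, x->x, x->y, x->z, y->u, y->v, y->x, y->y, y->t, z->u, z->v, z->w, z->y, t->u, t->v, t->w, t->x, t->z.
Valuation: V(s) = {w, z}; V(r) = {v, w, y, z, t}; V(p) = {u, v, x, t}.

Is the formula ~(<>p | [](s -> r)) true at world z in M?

At z: <>p | [](s -> r) is true, so ~(<>p | [](s -> r)) is false.
  At z: <>p is true, [](s -> r) is true, so <>p | [](s -> r) is true.
    At z: <>p requires p at some successor in {u, v, w, y}.
      p holds at u, so <>p is true at z.
    At z: [](s -> r) requires s -> r at every successor {u, v, w, y}.
      At u: s -> r is true.
      At v: s -> r is true.
      At w: s -> r is true.
      At y: s -> r is true.
    So [](s -> r) is true at z.

No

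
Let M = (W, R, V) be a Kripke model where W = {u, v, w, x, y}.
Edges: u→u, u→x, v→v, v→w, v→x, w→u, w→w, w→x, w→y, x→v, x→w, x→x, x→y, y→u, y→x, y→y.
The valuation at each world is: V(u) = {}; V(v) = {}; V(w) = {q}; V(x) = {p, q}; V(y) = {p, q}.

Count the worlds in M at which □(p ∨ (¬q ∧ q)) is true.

0

Let φ = □(p ∨ (¬q ∧ q)). Evaluate φ at each world:
  u (successors {u, x}): φ is false.
  v (successors {v, w, x}): φ is false.
  w (successors {u, w, x, y}): φ is false.
  x (successors {v, w, x, y}): φ is false.
  y (successors {u, x, y}): φ is false.
For instance, at y:
  At y: □(p ∨ (¬q ∧ q)) requires p ∨ (¬q ∧ q) at every successor {u, x, y}.
    p ∨ (¬q ∧ q) fails at u, so □(p ∨ (¬q ∧ q)) is false at y.
Satisfying worlds: none.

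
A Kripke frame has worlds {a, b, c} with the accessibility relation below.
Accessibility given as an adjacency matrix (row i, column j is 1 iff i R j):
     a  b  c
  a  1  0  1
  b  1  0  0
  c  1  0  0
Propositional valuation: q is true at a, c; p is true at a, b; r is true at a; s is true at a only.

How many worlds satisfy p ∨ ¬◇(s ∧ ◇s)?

2

Recall that ◇ψ holds at a world iff ψ holds at some accessible world.
Let φ = p ∨ ¬◇(s ∧ ◇s). Evaluate φ at each world:
  a (successors {a, c}): φ is true.
  b (successors {a}): φ is true.
  c (successors {a}): φ is false.
For instance, at a:
  At a: p is true, ¬◇(s ∧ ◇s) is false, so p ∨ ¬◇(s ∧ ◇s) is true.
    At a: ◇(s ∧ ◇s) is true, so ¬◇(s ∧ ◇s) is false.
      At a: ◇(s ∧ ◇s) requires s ∧ ◇s at some successor in {a, c}.
        s ∧ ◇s holds at a, so ◇(s ∧ ◇s) is true at a.
Satisfying worlds: {a, b}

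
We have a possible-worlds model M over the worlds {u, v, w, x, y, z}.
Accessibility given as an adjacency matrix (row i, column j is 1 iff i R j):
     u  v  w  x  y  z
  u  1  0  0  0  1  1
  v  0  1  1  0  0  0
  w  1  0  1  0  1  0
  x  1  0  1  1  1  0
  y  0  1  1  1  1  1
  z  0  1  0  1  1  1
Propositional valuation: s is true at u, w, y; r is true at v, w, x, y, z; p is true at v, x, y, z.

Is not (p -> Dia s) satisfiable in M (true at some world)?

No

Recall that Dia ψ holds at a world iff ψ holds at some accessible world.
Let φ = not (p -> Dia s). Evaluate φ at each world:
  u (successors {u, y, z}): φ is false.
  v (successors {v, w}): φ is false.
  w (successors {u, w, y}): φ is false.
  x (successors {u, w, x, y}): φ is false.
  y (successors {v, w, x, y, z}): φ is false.
  z (successors {v, x, y, z}): φ is false.
For instance, at w:
  At w: p -> Dia s is true, so not (p -> Dia s) is false.
    At w: p is false, Dia s is true, so p -> Dia s is true.
      At w: Dia s requires s at some successor in {u, w, y}.
        s holds at u, so Dia s is true at w.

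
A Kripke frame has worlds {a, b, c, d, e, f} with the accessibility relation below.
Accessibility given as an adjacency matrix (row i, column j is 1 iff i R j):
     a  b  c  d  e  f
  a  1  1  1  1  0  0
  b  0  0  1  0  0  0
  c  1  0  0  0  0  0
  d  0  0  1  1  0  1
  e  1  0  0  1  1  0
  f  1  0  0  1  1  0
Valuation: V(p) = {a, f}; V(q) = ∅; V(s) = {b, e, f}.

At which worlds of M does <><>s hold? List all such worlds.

a, c, d, e, f

Let φ = <><>s. Evaluate φ at each world:
  a (successors {a, b, c, d}): φ is true.
  b (successors {c}): φ is false.
  c (successors {a}): φ is true.
  d (successors {c, d, f}): φ is true.
  e (successors {a, d, e}): φ is true.
  f (successors {a, d, e}): φ is true.
For instance, at b:
  At b: <><>s requires <>s at some successor in {c}.
    At c: <>s is false.
  So <><>s is false at b.
Satisfying worlds: {a, c, d, e, f}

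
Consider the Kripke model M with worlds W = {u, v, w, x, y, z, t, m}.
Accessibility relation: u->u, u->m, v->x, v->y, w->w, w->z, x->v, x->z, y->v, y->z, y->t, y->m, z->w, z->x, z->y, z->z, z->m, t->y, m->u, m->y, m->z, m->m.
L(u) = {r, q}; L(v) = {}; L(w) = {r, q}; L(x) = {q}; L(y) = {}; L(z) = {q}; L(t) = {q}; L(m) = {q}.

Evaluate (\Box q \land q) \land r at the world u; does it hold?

Recall that \Box ψ holds at a world iff ψ holds at every accessible world, and \Diamond ψ holds iff ψ holds at some accessible world.
At u: \Box q \land q is true, r is true, so (\Box q \land q) \land r is true.
  At u: \Box q is true, q is true, so \Box q \land q is true.
    At u: \Box q requires q at every successor {u, m}.
      At u: q is true.
      At m: q is true.
    So \Box q is true at u.

Yes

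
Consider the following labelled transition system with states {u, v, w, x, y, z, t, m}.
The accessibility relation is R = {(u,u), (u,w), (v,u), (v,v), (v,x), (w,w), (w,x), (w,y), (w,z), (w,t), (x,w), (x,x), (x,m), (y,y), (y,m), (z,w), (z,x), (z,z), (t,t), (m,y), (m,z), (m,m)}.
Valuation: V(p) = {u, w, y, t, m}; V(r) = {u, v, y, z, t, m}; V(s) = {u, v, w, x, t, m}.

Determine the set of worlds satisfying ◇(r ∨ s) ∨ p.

u, v, w, x, y, z, t, m

Let φ = ◇(r ∨ s) ∨ p. Evaluate φ at each world:
  u (successors {u, w}): φ is true.
  v (successors {u, v, x}): φ is true.
  w (successors {w, x, y, z, t}): φ is true.
  x (successors {w, x, m}): φ is true.
  y (successors {y, m}): φ is true.
  z (successors {w, x, z}): φ is true.
  t (successors {t}): φ is true.
  m (successors {y, z, m}): φ is true.
For instance, at t:
  At t: ◇(r ∨ s) is true, p is true, so ◇(r ∨ s) ∨ p is true.
    At t: ◇(r ∨ s) requires r ∨ s at some successor in {t}.
      r ∨ s holds at t, so ◇(r ∨ s) is true at t.
Satisfying worlds: {u, v, w, x, y, z, t, m}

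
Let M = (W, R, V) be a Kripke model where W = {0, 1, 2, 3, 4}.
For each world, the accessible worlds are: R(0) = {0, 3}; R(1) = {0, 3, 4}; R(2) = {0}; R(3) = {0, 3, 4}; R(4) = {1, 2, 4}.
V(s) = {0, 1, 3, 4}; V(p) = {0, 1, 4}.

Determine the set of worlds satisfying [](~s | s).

0, 1, 2, 3, 4

Let φ = [](~s | s). Evaluate φ at each world:
  0 (successors {0, 3}): φ is true.
  1 (successors {0, 3, 4}): φ is true.
  2 (successors {0}): φ is true.
  3 (successors {0, 3, 4}): φ is true.
  4 (successors {1, 2, 4}): φ is true.
For instance, at 0:
  At 0: [](~s | s) requires ~s | s at every successor {0, 3}.
    At 0: ~s | s is true.
    At 3: ~s | s is true.
  So [](~s | s) is true at 0.
Satisfying worlds: {0, 1, 2, 3, 4}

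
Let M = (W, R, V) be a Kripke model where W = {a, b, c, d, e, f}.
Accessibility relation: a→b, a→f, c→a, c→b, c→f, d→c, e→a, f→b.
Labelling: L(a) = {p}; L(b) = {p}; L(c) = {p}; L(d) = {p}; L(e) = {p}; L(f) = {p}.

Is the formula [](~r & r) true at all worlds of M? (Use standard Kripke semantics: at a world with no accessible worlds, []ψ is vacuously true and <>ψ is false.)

No

Let φ = [](~r & r). Evaluate φ at each world:
  a (successors {b, f}): φ is false.
  b (successors ∅): φ is true.
  c (successors {a, b, f}): φ is false.
  d (successors {c}): φ is false.
  e (successors {a}): φ is false.
  f (successors {b}): φ is false.
Detail at a (counterexample):
  At a: [](~r & r) requires ~r & r at every successor {b, f}.
    ~r & r fails at b, so [](~r & r) is false at a.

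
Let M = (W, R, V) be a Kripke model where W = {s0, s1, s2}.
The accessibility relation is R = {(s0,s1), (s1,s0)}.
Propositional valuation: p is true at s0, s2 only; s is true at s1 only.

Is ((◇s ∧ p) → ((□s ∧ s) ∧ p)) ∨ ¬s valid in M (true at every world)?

Let φ = ((◇s ∧ p) → ((□s ∧ s) ∧ p)) ∨ ¬s. Evaluate φ at each world:
  s0 (successors {s1}): φ is true.
  s1 (successors {s0}): φ is true.
  s2 (successors ∅): φ is true.
For instance, at s0:
  At s0: (◇s ∧ p) → ((□s ∧ s) ∧ p) is false, ¬s is true, so ((◇s ∧ p) → ((□s ∧ s) ∧ p)) ∨ ¬s is true.
    At s0: ◇s ∧ p is true, (□s ∧ s) ∧ p is false, so (◇s ∧ p) → ((□s ∧ s) ∧ p) is false.
      At s0: ◇s is true, p is true, so ◇s ∧ p is true.
      At s0: □s ∧ s is false, p is true, so (□s ∧ s) ∧ p is false.

Yes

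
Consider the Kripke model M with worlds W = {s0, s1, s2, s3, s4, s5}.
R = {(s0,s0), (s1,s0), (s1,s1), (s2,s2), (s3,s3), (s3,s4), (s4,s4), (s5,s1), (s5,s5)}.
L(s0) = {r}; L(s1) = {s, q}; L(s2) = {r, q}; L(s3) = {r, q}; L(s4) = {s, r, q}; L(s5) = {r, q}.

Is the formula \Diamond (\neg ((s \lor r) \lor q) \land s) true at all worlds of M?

No

Let φ = \Diamond (\neg ((s \lor r) \lor q) \land s). Evaluate φ at each world:
  s0 (successors {s0}): φ is false.
  s1 (successors {s0, s1}): φ is false.
  s2 (successors {s2}): φ is false.
  s3 (successors {s3, s4}): φ is false.
  s4 (successors {s4}): φ is false.
  s5 (successors {s1, s5}): φ is false.
Detail at s0 (counterexample):
  At s0: \Diamond (\neg ((s \lor r) \lor q) \land s) requires \neg ((s \lor r) \lor q) \land s at some successor in {s0}.
    At s0: \neg ((s \lor r) \lor q) \land s is false.
  So \Diamond (\neg ((s \lor r) \lor q) \land s) is false at s0.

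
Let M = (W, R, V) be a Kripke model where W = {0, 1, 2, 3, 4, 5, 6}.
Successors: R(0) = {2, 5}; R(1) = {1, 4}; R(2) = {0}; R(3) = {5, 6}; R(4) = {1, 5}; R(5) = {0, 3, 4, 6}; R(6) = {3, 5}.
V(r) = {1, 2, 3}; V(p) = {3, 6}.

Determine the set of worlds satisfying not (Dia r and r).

0, 2, 3, 4, 5, 6

Recall that Dia ψ holds at a world iff ψ holds at some accessible world.
Let φ = not (Dia r and r). Evaluate φ at each world:
  0 (successors {2, 5}): φ is true.
  1 (successors {1, 4}): φ is false.
  2 (successors {0}): φ is true.
  3 (successors {5, 6}): φ is true.
  4 (successors {1, 5}): φ is true.
  5 (successors {0, 3, 4, 6}): φ is true.
  6 (successors {3, 5}): φ is true.
For instance, at 0:
  At 0: Dia r and r is false, so not (Dia r and r) is true.
    At 0: Dia r is true, r is false, so Dia r and r is false.
      At 0: Dia r requires r at some successor in {2, 5}.
        r holds at 2, so Dia r is true at 0.
Satisfying worlds: {0, 2, 3, 4, 5, 6}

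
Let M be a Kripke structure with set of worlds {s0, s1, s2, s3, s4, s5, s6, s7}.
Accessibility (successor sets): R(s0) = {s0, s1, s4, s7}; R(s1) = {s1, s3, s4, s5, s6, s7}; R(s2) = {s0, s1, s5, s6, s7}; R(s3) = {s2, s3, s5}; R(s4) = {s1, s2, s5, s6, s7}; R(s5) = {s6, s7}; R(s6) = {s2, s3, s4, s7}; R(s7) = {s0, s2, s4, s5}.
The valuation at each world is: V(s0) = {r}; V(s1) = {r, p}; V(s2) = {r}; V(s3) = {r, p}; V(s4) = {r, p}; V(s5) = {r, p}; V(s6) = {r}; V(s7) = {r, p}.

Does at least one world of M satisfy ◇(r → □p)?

Let φ = ◇(r → □p). Evaluate φ at each world:
  s0 (successors {s0, s1, s4, s7}): φ is false.
  s1 (successors {s1, s3, s4, s5, s6, s7}): φ is false.
  s2 (successors {s0, s1, s5, s6, s7}): φ is false.
  s3 (successors {s2, s3, s5}): φ is false.
  s4 (successors {s1, s2, s5, s6, s7}): φ is false.
  s5 (successors {s6, s7}): φ is false.
  s6 (successors {s2, s3, s4, s7}): φ is false.
  s7 (successors {s0, s2, s4, s5}): φ is false.
For instance, at s4:
  At s4: ◇(r → □p) requires r → □p at some successor in {s1, s2, s5, s6, s7}.
    At s1: r → □p is false.
    At s2: r → □p is false.
    At s5: r → □p is false.
    At s6: r → □p is false.
    At s7: r → □p is false.
  So ◇(r → □p) is false at s4.

No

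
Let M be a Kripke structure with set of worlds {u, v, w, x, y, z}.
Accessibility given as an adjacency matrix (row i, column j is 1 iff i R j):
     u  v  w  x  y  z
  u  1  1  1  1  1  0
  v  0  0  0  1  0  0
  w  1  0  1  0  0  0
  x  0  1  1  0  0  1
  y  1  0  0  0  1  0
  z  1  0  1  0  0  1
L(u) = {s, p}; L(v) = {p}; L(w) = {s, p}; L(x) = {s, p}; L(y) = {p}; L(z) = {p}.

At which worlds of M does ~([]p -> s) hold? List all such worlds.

Recall that []ψ holds at a world iff ψ holds at every accessible world, and <>ψ holds iff ψ holds at some accessible world.
Let φ = ~([]p -> s). Evaluate φ at each world:
  u (successors {u, v, w, x, y}): φ is false.
  v (successors {x}): φ is true.
  w (successors {u, w}): φ is false.
  x (successors {v, w, z}): φ is false.
  y (successors {u, y}): φ is true.
  z (successors {u, w, z}): φ is true.
For instance, at x:
  At x: []p -> s is true, so ~([]p -> s) is false.
    At x: []p is true, s is true, so []p -> s is true.
      At x: []p requires p at every successor {v, w, z}.
        At v: p is true.
        At w: p is true.
        At z: p is true.
      So []p is true at x.
Satisfying worlds: {v, y, z}

v, y, z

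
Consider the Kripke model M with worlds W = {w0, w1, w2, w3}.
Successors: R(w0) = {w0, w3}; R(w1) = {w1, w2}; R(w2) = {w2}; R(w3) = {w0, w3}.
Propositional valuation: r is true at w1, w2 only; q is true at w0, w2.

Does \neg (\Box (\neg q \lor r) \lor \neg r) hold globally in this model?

No

Let φ = \neg (\Box (\neg q \lor r) \lor \neg r). Evaluate φ at each world:
  w0 (successors {w0, w3}): φ is false.
  w1 (successors {w1, w2}): φ is false.
  w2 (successors {w2}): φ is false.
  w3 (successors {w0, w3}): φ is false.
Detail at w0 (counterexample):
  At w0: \Box (\neg q \lor r) \lor \neg r is true, so \neg (\Box (\neg q \lor r) \lor \neg r) is false.
    At w0: \Box (\neg q \lor r) is false, \neg r is true, so \Box (\neg q \lor r) \lor \neg r is true.
      At w0: \Box (\neg q \lor r) requires \neg q \lor r at every successor {w0, w3}.
        \neg q \lor r fails at w0, so \Box (\neg q \lor r) is false at w0.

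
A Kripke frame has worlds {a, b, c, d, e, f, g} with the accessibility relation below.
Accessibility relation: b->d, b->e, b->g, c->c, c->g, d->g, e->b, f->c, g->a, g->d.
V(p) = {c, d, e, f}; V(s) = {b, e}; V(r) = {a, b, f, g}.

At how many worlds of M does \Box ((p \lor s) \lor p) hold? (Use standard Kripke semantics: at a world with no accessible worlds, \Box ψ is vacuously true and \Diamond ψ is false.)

Let φ = \Box ((p \lor s) \lor p). Evaluate φ at each world:
  a (successors ∅): φ is true.
  b (successors {d, e, g}): φ is false.
  c (successors {c, g}): φ is false.
  d (successors {g}): φ is false.
  e (successors {b}): φ is true.
  f (successors {c}): φ is true.
  g (successors {a, d}): φ is false.
For instance, at d:
  At d: \Box ((p \lor s) \lor p) requires (p \lor s) \lor p at every successor {g}.
    (p \lor s) \lor p fails at g, so \Box ((p \lor s) \lor p) is false at d.
Satisfying worlds: {a, e, f}

3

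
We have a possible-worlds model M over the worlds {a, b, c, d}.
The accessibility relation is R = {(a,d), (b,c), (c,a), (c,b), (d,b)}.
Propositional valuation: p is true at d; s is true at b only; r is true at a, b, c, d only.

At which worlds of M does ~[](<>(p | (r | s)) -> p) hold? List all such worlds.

b, c, d

Let φ = ~[](<>(p | (r | s)) -> p). Evaluate φ at each world:
  a (successors {d}): φ is false.
  b (successors {c}): φ is true.
  c (successors {a, b}): φ is true.
  d (successors {b}): φ is true.
For instance, at c:
  At c: [](<>(p | (r | s)) -> p) is false, so ~[](<>(p | (r | s)) -> p) is true.
    At c: [](<>(p | (r | s)) -> p) requires <>(p | (r | s)) -> p at every successor {a, b}.
      <>(p | (r | s)) -> p fails at a, so [](<>(p | (r | s)) -> p) is false at c.
Satisfying worlds: {b, c, d}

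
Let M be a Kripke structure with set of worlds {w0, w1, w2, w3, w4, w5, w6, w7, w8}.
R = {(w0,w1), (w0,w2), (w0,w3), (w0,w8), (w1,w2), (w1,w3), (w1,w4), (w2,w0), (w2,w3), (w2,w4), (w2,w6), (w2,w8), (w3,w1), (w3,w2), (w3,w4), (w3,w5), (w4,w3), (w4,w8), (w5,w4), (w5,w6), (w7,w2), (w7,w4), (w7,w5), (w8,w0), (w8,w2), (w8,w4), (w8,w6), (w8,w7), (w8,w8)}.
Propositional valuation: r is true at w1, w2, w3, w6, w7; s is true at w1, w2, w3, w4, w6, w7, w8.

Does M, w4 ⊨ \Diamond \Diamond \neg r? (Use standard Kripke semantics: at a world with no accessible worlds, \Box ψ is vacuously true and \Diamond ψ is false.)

At w4: \Diamond \Diamond \neg r requires \Diamond \neg r at some successor in {w3, w8}.
  \Diamond \neg r holds at w3, so \Diamond \Diamond \neg r is true at w4.
    At w3: \Diamond \neg r requires \neg r at some successor in {w1, w2, w4, w5}.
      \neg r holds at w4, so \Diamond \neg r is true at w3.

Yes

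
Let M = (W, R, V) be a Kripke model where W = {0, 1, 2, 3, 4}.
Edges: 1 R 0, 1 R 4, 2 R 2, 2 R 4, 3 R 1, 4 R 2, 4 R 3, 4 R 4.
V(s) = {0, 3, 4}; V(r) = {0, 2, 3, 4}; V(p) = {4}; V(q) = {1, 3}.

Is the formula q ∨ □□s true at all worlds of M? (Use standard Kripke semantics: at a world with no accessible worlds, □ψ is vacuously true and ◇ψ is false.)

No

Let φ = q ∨ □□s. Evaluate φ at each world:
  0 (successors ∅): φ is true.
  1 (successors {0, 4}): φ is true.
  2 (successors {2, 4}): φ is false.
  3 (successors {1}): φ is true.
  4 (successors {2, 3, 4}): φ is false.
Detail at 2 (counterexample):
  At 2: q is false, □□s is false, so q ∨ □□s is false.
    At 2: □□s requires □s at every successor {2, 4}.
      □s fails at 2, so □□s is false at 2.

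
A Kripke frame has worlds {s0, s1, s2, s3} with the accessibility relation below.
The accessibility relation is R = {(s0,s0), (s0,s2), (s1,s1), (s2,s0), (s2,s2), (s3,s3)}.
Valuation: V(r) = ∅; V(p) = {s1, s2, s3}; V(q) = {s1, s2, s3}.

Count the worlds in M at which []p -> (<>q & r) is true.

Let φ = []p -> (<>q & r). Evaluate φ at each world:
  s0 (successors {s0, s2}): φ is true.
  s1 (successors {s1}): φ is false.
  s2 (successors {s0, s2}): φ is true.
  s3 (successors {s3}): φ is false.
For instance, at s2:
  At s2: []p is false, <>q & r is false, so []p -> (<>q & r) is true.
    At s2: []p requires p at every successor {s0, s2}.
      p fails at s0, so []p is false at s2.
    At s2: <>q is true, r is false, so <>q & r is false.
      At s2: <>q requires q at some successor in {s0, s2}.
        q holds at s2, so <>q is true at s2.
Satisfying worlds: {s0, s2}

2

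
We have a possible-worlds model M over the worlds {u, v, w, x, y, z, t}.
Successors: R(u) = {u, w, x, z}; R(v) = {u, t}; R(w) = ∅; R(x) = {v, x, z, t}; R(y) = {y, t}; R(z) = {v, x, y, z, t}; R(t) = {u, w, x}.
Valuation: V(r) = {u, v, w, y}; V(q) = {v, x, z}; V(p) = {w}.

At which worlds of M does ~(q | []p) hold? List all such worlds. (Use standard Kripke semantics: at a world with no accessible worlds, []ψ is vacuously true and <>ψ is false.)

u, y, t

Let φ = ~(q | []p). Evaluate φ at each world:
  u (successors {u, w, x, z}): φ is true.
  v (successors {u, t}): φ is false.
  w (successors ∅): φ is false.
  x (successors {v, x, z, t}): φ is false.
  y (successors {y, t}): φ is true.
  z (successors {v, x, y, z, t}): φ is false.
  t (successors {u, w, x}): φ is true.
For instance, at y:
  At y: q | []p is false, so ~(q | []p) is true.
    At y: q is false, []p is false, so q | []p is false.
      At y: []p requires p at every successor {y, t}.
        p fails at y, so []p is false at y.
Satisfying worlds: {u, y, t}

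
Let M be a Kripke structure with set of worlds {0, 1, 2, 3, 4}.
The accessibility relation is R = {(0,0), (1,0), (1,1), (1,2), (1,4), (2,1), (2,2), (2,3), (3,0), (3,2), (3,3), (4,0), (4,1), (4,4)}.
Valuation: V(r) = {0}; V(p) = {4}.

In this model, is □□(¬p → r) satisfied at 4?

At 4: □□(¬p → r) requires □(¬p → r) at every successor {0, 1, 4}.
  □(¬p → r) fails at 1, so □□(¬p → r) is false at 4.
    At 1: □(¬p → r) requires ¬p → r at every successor {0, 1, 2, 4}.
      ¬p → r fails at 1, so □(¬p → r) is false at 1.

No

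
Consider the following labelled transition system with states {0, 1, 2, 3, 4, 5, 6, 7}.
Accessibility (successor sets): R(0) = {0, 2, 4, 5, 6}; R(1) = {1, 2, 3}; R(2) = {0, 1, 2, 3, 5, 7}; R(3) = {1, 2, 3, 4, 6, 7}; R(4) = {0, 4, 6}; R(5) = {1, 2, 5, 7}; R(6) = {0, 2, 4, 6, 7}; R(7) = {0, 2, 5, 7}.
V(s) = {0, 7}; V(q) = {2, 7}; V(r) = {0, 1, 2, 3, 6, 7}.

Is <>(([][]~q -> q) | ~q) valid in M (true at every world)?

Yes

Let φ = <>(([][]~q -> q) | ~q). Evaluate φ at each world:
  0 (successors {0, 2, 4, 5, 6}): φ is true.
  1 (successors {1, 2, 3}): φ is true.
  2 (successors {0, 1, 2, 3, 5, 7}): φ is true.
  3 (successors {1, 2, 3, 4, 6, 7}): φ is true.
  4 (successors {0, 4, 6}): φ is true.
  5 (successors {1, 2, 5, 7}): φ is true.
  6 (successors {0, 2, 4, 6, 7}): φ is true.
  7 (successors {0, 2, 5, 7}): φ is true.
For instance, at 5:
  At 5: <>(([][]~q -> q) | ~q) requires ([][]~q -> q) | ~q at some successor in {1, 2, 5, 7}.
    ([][]~q -> q) | ~q holds at 1, so <>(([][]~q -> q) | ~q) is true at 5.
      At 1: [][]~q -> q is true, ~q is true, so ([][]~q -> q) | ~q is true.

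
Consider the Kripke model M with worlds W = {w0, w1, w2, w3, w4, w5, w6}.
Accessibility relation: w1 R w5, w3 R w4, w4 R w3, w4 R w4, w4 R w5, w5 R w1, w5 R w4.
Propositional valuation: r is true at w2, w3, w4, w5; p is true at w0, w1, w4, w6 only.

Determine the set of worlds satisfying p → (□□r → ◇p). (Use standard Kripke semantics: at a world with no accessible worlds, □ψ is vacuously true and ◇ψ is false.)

Let φ = p → (□□r → ◇p). Evaluate φ at each world:
  w0 (successors ∅): φ is false.
  w1 (successors {w5}): φ is true.
  w2 (successors ∅): φ is true.
  w3 (successors {w4}): φ is true.
  w4 (successors {w3, w4, w5}): φ is true.
  w5 (successors {w1, w4}): φ is true.
  w6 (successors ∅): φ is false.
For instance, at w5:
  At w5: p is false, □□r → ◇p is true, so p → (□□r → ◇p) is true.
    At w5: □□r is true, ◇p is true, so □□r → ◇p is true.
      At w5: □□r requires □r at every successor {w1, w4}.
        At w1: □r is true.
        At w4: □r is true.
      So □□r is true at w5.
      At w5: ◇p requires p at some successor in {w1, w4}.
        p holds at w1, so ◇p is true at w5.
Satisfying worlds: {w1, w2, w3, w4, w5}

w1, w2, w3, w4, w5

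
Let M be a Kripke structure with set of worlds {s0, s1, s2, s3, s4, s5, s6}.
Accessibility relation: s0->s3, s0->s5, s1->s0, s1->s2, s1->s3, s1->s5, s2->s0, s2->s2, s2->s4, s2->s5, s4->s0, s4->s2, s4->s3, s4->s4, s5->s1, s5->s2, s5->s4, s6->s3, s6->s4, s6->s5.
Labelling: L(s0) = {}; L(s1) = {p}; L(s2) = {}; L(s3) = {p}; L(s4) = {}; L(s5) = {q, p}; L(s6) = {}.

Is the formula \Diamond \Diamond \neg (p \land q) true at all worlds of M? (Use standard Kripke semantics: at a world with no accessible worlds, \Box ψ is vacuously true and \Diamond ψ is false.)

No

Recall that \Diamond ψ holds at a world iff ψ holds at some accessible world.
Let φ = \Diamond \Diamond \neg (p \land q). Evaluate φ at each world:
  s0 (successors {s3, s5}): φ is true.
  s1 (successors {s0, s2, s3, s5}): φ is true.
  s2 (successors {s0, s2, s4, s5}): φ is true.
  s3 (successors ∅): φ is false.
  s4 (successors {s0, s2, s3, s4}): φ is true.
  s5 (successors {s1, s2, s4}): φ is true.
  s6 (successors {s3, s4, s5}): φ is true.
Detail at s3 (counterexample):
  At s3: no accessible worlds, so \Diamond \Diamond \neg (p \land q) is false.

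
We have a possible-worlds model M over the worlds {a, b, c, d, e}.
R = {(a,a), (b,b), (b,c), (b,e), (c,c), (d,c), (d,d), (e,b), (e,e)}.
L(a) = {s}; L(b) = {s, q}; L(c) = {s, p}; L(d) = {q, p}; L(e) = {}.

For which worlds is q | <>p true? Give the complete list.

b, c, d

Let φ = q | <>p. Evaluate φ at each world:
  a (successors {a}): φ is false.
  b (successors {b, c, e}): φ is true.
  c (successors {c}): φ is true.
  d (successors {c, d}): φ is true.
  e (successors {b, e}): φ is false.
For instance, at a:
  At a: q is false, <>p is false, so q | <>p is false.
    At a: <>p requires p at some successor in {a}.
      At a: p is false.
    So <>p is false at a.
Satisfying worlds: {b, c, d}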